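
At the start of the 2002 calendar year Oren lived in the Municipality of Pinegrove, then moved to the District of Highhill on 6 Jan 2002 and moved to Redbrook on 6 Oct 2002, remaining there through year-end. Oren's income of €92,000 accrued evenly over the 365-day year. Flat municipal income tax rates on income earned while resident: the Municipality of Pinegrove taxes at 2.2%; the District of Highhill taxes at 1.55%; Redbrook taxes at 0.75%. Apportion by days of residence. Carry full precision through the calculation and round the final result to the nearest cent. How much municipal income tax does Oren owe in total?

€1,258.76

The Municipality of Pinegrove, 1 Jan – 5 Jan 2002: 5 days → €92,000 × 2.2% × 5/365 = €27.7260
The District of Highhill, 6 Jan – 5 Oct 2002: 273 days → €92,000 × 1.55% × 273/365 = €1,066.5699
Redbrook, 6 Oct – 31 Dec 2002: 87 days → €92,000 × 0.75% × 87/365 = €164.4658
Total = €1,258.7616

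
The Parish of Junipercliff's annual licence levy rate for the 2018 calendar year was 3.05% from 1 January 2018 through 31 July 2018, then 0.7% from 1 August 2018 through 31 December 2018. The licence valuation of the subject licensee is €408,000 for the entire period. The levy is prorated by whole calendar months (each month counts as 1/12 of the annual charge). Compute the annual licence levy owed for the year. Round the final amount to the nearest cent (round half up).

€8,449.00

1 January – 31 July 2018: 7 months at 3.05% → €408,000 × 3.05% × 7/12 = €7,259.0000
1 August – 31 December 2018: 5 months at 0.7% → €408,000 × 0.7% × 5/12 = €1,190.0000
Total = €8,449.0000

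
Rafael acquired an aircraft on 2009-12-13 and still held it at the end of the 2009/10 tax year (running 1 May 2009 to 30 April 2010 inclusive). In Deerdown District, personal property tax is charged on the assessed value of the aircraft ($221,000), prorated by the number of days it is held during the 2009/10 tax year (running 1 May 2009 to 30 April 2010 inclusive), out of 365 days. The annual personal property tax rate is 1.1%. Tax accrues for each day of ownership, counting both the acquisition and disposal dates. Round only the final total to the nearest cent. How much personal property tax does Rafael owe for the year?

Days held (2009-12-13 to 2010-04-30): 139 out of 365
Tax = $221,000 × 1.1% × 139/365 = $925.7781

$925.78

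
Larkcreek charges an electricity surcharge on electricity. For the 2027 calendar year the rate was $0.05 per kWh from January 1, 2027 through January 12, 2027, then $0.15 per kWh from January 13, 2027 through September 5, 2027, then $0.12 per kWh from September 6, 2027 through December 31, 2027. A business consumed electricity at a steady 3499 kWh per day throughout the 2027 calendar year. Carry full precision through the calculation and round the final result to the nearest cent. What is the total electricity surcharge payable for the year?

$175,089.96

January 1 – January 12, 2027: 12 days × 3499 kWh/day = 41,988 kWh at $0.05/kWh → $2,099.40
January 13 – September 5, 2027: 236 days × 3499 kWh/day = 825,764 kWh at $0.15/kWh → $123,864.60
September 6 – December 31, 2027: 117 days × 3499 kWh/day = 409,383 kWh at $0.12/kWh → $49,125.96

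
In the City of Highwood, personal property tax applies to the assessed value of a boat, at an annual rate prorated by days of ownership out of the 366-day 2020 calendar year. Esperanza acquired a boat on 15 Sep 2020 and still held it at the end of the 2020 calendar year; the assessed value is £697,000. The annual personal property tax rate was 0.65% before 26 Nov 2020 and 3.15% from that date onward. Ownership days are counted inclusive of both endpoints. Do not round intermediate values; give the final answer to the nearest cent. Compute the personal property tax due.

£3,050.80

15 Sep – 25 Nov 2020: 72 days at 0.65% → £697,000 × 0.65% × 72/366 = £891.2459
26 Nov – 31 Dec 2020: 36 days at 3.15% → £697,000 × 3.15% × 36/366 = £2,159.5574
Total = £3,050.8033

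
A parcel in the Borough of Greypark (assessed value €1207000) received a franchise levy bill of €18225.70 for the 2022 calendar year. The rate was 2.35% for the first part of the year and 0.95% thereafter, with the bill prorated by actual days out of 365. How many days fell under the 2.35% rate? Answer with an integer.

Let d = days at the first rate; then 365 − d days at the second rate.
€1207000 × [2.35%·d + 0.95%·(365−d)] / 365 = €18225.70
Solving gives d = 146, so the new rate took effect on May 27, 2022.

146 days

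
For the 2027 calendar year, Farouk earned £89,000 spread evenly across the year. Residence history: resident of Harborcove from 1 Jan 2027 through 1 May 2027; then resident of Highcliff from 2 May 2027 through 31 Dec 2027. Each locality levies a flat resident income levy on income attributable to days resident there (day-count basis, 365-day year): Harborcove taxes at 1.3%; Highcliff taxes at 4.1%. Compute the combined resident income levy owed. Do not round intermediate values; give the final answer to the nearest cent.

Harborcove, 1 Jan – 1 May 2027: 121 days → £89,000 × 1.3% × 121/365 = £383.5534
Highcliff, 2 May – 31 Dec 2027: 244 days → £89,000 × 4.1% × 244/365 = £2,439.3315
Total = £2,822.8849

£2,822.88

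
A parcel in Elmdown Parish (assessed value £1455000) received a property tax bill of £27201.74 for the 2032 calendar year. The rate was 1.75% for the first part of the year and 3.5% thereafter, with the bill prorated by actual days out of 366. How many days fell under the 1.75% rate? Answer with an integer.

341 days

Let d = days at the first rate; then 366 − d days at the second rate.
£1455000 × [1.75%·d + 3.5%·(366−d)] / 366 = £27201.74
Solving gives d = 341, so the new rate took effect on 7 December 2032.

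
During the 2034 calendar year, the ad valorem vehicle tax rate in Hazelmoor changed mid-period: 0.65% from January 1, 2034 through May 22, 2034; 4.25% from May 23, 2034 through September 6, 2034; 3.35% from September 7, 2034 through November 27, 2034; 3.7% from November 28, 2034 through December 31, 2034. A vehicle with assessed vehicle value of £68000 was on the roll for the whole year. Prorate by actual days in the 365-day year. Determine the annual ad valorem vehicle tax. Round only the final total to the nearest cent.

£1765.30

January 1 – May 22, 2034: 142 days at 0.65% → £68000 × 0.65% × 142/365 = £171.9562
May 23 – September 6, 2034: 107 days at 4.25% → £68000 × 4.25% × 107/365 = £847.2055
September 7 – November 27, 2034: 82 days at 3.35% → £68000 × 3.35% × 82/365 = £511.7699
November 28 – December 31, 2034: 34 days at 3.7% → £68000 × 3.7% × 34/365 = £234.3671
Total = £1765.2986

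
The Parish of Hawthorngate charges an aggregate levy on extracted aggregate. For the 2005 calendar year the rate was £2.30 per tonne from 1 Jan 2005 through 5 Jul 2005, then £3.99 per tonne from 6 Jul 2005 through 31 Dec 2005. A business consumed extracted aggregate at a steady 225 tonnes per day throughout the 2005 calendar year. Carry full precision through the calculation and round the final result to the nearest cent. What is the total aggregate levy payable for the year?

1 Jan – 5 Jul 2005: 186 days × 225 tonnes/day = 41,850 tonnes at £2.30/tonne → £96,255.00
6 Jul – 31 Dec 2005: 179 days × 225 tonnes/day = 40,275 tonnes at £3.99/tonne → £160,697.25

£256,952.25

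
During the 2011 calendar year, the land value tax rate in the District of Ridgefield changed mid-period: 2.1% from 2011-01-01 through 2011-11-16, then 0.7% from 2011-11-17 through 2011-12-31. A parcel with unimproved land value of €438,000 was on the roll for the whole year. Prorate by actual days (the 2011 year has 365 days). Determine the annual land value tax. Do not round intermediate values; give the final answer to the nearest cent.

2011-01-01 to 2011-11-16: 320 days at 2.1% → €438,000 × 2.1% × 320/365 = €8,064.0000
2011-11-17 to 2011-12-31: 45 days at 0.7% → €438,000 × 0.7% × 45/365 = €378.0000
Total = €8,442.0000

€8,442.00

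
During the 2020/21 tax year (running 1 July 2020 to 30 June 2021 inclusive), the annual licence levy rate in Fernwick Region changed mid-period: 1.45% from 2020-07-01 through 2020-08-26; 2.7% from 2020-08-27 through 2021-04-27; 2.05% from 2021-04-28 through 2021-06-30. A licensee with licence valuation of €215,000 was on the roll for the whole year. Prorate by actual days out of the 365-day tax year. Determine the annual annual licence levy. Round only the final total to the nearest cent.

€5,140.27

2020-07-01 to 2020-08-26: 57 days at 1.45% → €215,000 × 1.45% × 57/365 = €486.8425
2020-08-27 to 2021-04-27: 244 days at 2.7% → €215,000 × 2.7% × 244/365 = €3,880.6027
2021-04-28 to 2021-06-30: 64 days at 2.05% → €215,000 × 2.05% × 64/365 = €772.8219
Total = €5,140.2671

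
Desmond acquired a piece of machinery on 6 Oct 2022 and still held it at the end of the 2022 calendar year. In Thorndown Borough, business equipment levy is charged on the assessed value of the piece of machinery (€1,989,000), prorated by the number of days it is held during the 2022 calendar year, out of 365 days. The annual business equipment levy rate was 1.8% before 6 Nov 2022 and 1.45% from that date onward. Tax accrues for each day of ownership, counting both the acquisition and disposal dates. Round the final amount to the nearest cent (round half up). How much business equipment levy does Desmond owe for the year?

€7,465.56

6 Oct – 5 Nov 2022: 31 days at 1.8% → €1,989,000 × 1.8% × 31/365 = €3,040.7178
6 Nov – 31 Dec 2022: 56 days at 1.45% → €1,989,000 × 1.45% × 56/365 = €4,424.8438
Total = €7,465.5616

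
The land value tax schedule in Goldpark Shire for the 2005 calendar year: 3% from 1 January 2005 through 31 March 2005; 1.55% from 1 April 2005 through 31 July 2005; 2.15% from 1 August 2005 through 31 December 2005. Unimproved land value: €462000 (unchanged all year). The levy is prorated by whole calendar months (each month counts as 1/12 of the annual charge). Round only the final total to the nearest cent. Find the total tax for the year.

1 January – 31 March 2005: 3 months at 3% → €462000 × 3% × 3/12 = €3465.0000
1 April – 31 July 2005: 4 months at 1.55% → €462000 × 1.55% × 4/12 = €2387.0000
1 August – 31 December 2005: 5 months at 2.15% → €462000 × 2.15% × 5/12 = €4138.7500
Total = €9990.7500

€9990.75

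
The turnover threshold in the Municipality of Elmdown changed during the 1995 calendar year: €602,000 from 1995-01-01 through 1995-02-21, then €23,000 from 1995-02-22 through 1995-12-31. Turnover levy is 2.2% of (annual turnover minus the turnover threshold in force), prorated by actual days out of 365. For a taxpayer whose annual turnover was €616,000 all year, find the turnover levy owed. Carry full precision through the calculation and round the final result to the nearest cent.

1995-01-01 to 1995-02-21: 52 days, exemption €602,000 → (€616,000 − €602,000) × 2.2% × 52/365 = €43.8795
1995-02-22 to 1995-12-31: 313 days, exemption €23,000 → (€616,000 − €23,000) × 2.2% × 313/365 = €11,187.3918
Total = €11,231.2712

€11,231.27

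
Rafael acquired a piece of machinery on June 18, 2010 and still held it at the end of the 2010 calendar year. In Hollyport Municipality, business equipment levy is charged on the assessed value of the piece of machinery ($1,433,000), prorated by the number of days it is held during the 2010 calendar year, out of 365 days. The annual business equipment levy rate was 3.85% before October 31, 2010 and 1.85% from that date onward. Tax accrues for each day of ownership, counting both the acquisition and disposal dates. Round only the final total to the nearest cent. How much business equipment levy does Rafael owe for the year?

$24,908.68

June 18 – October 30, 2010: 135 days at 3.85% → $1,433,000 × 3.85% × 135/365 = $20,405.5274
October 31 – December 31, 2010: 62 days at 1.85% → $1,433,000 × 1.85% × 62/365 = $4,503.1534
Total = $24,908.6808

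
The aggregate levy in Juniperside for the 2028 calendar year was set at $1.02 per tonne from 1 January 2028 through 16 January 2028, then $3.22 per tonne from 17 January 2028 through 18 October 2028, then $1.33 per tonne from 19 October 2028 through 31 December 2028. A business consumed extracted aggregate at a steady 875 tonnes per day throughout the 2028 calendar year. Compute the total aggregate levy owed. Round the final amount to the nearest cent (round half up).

1 January – 16 January 2028: 16 days × 875 tonnes/day = 14,000 tonnes at $1.02/tonne → $14,280.00
17 January – 18 October 2028: 276 days × 875 tonnes/day = 241,500 tonnes at $3.22/tonne → $777,630.00
19 October – 31 December 2028: 74 days × 875 tonnes/day = 64,750 tonnes at $1.33/tonne → $86,117.50

$878,027.50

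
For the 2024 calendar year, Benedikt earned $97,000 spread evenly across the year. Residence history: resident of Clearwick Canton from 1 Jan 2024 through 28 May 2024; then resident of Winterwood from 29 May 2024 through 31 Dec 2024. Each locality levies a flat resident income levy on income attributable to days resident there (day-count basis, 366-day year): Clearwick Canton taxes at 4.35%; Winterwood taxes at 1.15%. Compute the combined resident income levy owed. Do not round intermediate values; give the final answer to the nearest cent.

$2,379.15

Clearwick Canton, 1 Jan – 28 May 2024: 149 days → $97,000 × 4.35% × 149/366 = $1,717.7746
Winterwood, 29 May – 31 Dec 2024: 217 days → $97,000 × 1.15% × 217/366 = $661.3757
Total = $2,379.1503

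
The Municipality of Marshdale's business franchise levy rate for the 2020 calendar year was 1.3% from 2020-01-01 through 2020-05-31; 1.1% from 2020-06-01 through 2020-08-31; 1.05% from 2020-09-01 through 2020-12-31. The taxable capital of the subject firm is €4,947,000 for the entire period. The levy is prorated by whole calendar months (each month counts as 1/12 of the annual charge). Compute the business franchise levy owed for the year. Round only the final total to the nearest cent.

€57,715.00

2020-01-01 to 2020-05-31: 5 months at 1.3% → €4,947,000 × 1.3% × 5/12 = €26,796.2500
2020-06-01 to 2020-08-31: 3 months at 1.1% → €4,947,000 × 1.1% × 3/12 = €13,604.2500
2020-09-01 to 2020-12-31: 4 months at 1.05% → €4,947,000 × 1.05% × 4/12 = €17,314.5000
Total = €57,715.0000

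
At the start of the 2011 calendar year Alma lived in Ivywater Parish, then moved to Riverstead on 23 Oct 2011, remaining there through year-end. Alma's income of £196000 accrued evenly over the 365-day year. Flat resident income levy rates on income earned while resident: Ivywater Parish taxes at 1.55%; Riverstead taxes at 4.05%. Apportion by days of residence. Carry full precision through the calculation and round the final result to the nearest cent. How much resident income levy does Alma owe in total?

Ivywater Parish, 1 Jan – 22 Oct 2011: 295 days → £196000 × 1.55% × 295/365 = £2455.3699
Riverstead, 23 Oct – 31 Dec 2011: 70 days → £196000 × 4.05% × 70/365 = £1522.3562
Total = £3977.7260

£3977.73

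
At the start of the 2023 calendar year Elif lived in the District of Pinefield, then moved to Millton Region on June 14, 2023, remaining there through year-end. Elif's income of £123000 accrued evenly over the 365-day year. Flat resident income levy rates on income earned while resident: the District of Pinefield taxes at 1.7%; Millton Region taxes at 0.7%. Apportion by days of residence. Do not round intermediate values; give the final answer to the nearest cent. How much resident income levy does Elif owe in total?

The District of Pinefield, January 1 – June 13, 2023: 164 days → £123000 × 1.7% × 164/365 = £939.5178
Millton Region, June 14 – December 31, 2023: 201 days → £123000 × 0.7% × 201/365 = £474.1397
Total = £1413.6575

£1413.66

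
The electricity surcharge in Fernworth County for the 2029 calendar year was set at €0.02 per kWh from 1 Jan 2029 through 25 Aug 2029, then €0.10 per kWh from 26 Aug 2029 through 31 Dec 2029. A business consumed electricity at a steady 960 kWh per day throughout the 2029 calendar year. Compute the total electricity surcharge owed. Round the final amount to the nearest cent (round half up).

1 Jan – 25 Aug 2029: 237 days × 960 kWh/day = 227,520 kWh at €0.02/kWh → €4550.40
26 Aug – 31 Dec 2029: 128 days × 960 kWh/day = 122,880 kWh at €0.10/kWh → €12288.00

€16838.40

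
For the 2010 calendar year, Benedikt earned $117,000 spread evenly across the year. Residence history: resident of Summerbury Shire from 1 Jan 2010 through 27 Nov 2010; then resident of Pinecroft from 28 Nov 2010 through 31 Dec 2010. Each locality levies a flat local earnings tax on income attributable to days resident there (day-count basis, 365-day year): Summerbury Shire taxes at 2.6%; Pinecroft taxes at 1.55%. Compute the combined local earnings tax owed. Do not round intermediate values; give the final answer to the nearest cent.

Summerbury Shire, 1 Jan – 27 Nov 2010: 331 days → $117,000 × 2.6% × 331/365 = $2,758.6356
Pinecroft, 28 Nov – 31 Dec 2010: 34 days → $117,000 × 1.55% × 34/365 = $168.9288
Total = $2,927.5644

$2,927.56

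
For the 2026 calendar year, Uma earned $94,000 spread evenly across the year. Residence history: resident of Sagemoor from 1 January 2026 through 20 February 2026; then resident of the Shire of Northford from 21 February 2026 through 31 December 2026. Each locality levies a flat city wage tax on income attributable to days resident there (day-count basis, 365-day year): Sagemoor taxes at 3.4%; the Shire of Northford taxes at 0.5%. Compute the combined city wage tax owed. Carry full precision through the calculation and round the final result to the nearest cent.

Sagemoor, 1 January – 20 February 2026: 51 days → $94,000 × 3.4% × 51/365 = $446.5644
The Shire of Northford, 21 February – 31 December 2026: 314 days → $94,000 × 0.5% × 314/365 = $404.3288
Total = $850.8932

$850.89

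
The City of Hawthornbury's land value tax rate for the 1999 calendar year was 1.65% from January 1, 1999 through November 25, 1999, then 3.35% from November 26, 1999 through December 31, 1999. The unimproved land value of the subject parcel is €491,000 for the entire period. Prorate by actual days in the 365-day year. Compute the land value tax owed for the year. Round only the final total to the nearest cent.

€8,924.77

January 1 – November 25, 1999: 329 days at 1.65% → €491,000 × 1.65% × 329/365 = €7,302.4479
November 26 – December 31, 1999: 36 days at 3.35% → €491,000 × 3.35% × 36/365 = €1,622.3178
Total = €8,924.7658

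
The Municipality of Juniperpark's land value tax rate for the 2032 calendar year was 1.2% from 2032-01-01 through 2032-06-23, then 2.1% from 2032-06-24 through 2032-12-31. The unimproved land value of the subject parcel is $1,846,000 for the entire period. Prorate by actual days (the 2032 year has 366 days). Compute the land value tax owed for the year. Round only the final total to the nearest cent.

2032-01-01 to 2032-06-23: 175 days at 1.2% → $1,846,000 × 1.2% × 175/366 = $10,591.8033
2032-06-24 to 2032-12-31: 191 days at 2.1% → $1,846,000 × 2.1% × 191/366 = $20,230.3443
Total = $30,822.1475

$30,822.15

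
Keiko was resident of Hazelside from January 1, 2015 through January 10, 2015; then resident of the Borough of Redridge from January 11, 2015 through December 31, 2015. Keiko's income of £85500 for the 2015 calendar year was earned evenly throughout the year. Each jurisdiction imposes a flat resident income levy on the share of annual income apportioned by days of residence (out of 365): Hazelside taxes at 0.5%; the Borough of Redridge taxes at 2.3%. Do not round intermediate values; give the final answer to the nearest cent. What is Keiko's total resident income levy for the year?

Hazelside, January 1 – January 10, 2015: 10 days → £85500 × 0.5% × 10/365 = £11.7123
The Borough of Redridge, January 11 – December 31, 2015: 355 days → £85500 × 2.3% × 355/365 = £1912.6233
Total = £1924.3356

£1924.34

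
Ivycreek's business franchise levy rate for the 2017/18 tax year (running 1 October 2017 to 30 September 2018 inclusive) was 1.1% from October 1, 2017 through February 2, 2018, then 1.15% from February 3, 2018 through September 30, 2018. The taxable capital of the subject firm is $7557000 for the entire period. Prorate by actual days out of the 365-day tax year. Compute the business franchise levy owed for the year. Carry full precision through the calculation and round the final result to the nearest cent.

$85611.49

October 1, 2017 – February 2, 2018: 125 days at 1.1% → $7557000 × 1.1% × 125/365 = $28468.1507
February 3 – September 30, 2018: 240 days at 1.15% → $7557000 × 1.15% × 240/365 = $57143.3425
Total = $85611.4932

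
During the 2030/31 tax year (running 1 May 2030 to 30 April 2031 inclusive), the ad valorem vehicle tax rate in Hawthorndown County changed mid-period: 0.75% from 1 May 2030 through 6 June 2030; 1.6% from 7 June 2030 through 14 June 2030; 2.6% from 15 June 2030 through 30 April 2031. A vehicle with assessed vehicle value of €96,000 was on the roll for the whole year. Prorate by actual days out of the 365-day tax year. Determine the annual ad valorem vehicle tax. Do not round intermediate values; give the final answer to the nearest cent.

€2,294.93

1 May – 6 June 2030: 37 days at 0.75% → €96,000 × 0.75% × 37/365 = €72.9863
7 June – 14 June 2030: 8 days at 1.6% → €96,000 × 1.6% × 8/365 = €33.6658
15 June 2030 – 30 April 2031: 320 days at 2.6% → €96,000 × 2.6% × 320/365 = €2,188.2740
Total = €2,294.9260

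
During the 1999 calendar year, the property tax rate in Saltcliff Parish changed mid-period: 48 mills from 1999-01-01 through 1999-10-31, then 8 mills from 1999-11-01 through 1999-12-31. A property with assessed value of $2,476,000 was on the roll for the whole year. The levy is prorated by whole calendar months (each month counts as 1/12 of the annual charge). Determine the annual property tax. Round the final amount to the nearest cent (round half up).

$102,341.33

1999-01-01 to 1999-10-31: 10 months at 48 mills → $2,476,000 × 4.8% × 10/12 = $99,040.0000
1999-11-01 to 1999-12-31: 2 months at 8 mills → $2,476,000 × 0.8% × 2/12 = $3,301.3333
Total = $102,341.3333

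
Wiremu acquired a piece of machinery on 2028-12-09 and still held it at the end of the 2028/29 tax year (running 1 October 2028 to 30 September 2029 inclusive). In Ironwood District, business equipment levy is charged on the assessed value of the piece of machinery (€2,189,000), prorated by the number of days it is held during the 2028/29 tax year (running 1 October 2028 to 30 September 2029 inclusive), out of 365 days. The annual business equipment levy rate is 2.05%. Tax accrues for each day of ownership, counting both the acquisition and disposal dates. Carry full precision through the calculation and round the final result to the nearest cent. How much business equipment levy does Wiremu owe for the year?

€36,391.38

Days held (2028-12-09 to 2029-09-30): 296 out of 365
Tax = €2,189,000 × 2.05% × 296/365 = €36,391.3753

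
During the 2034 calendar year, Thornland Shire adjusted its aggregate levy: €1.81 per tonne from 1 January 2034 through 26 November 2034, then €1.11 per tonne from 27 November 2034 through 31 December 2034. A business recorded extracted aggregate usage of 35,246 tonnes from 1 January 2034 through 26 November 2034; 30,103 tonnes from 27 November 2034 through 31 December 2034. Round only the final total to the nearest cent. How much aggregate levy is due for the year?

1 January – 26 November 2034: 35,246 tonnes at €1.81/tonne → €63,795.26
27 November – 31 December 2034: 30,103 tonnes at €1.11/tonne → €33,414.33

€97,209.59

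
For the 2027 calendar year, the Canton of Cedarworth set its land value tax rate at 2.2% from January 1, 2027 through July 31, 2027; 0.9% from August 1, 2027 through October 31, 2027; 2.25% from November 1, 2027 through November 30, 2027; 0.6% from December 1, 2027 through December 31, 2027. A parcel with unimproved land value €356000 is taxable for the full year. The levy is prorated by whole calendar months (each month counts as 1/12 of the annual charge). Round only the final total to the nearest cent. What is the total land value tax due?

January 1 – July 31, 2027: 7 months at 2.2% → €356000 × 2.2% × 7/12 = €4568.6667
August 1 – October 31, 2027: 3 months at 0.9% → €356000 × 0.9% × 3/12 = €801.0000
November 1 – November 30, 2027: 1 month at 2.25% → €356000 × 2.25% × 1/12 = €667.5000
December 1 – December 31, 2027: 1 month at 0.6% → €356000 × 0.6% × 1/12 = €178.0000
Total = €6215.1667

€6215.17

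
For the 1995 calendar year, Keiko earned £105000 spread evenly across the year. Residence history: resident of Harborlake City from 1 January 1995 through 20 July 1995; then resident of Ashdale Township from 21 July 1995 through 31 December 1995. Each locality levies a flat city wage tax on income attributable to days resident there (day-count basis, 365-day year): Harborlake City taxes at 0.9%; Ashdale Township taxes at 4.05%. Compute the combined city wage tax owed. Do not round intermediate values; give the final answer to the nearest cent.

£2431.11

Harborlake City, 1 January – 20 July 1995: 201 days → £105000 × 0.9% × 201/365 = £520.3973
Ashdale Township, 21 July – 31 December 1995: 164 days → £105000 × 4.05% × 164/365 = £1910.7123
Total = £2431.1096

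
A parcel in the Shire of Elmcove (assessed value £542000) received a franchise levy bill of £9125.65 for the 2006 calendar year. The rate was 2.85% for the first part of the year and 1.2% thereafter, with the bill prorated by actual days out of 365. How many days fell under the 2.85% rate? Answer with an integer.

107 days

Let d = days at the first rate; then 365 − d days at the second rate.
£542000 × [2.85%·d + 1.2%·(365−d)] / 365 = £9125.65
Solving gives d = 107, so the new rate took effect on 18 April 2006.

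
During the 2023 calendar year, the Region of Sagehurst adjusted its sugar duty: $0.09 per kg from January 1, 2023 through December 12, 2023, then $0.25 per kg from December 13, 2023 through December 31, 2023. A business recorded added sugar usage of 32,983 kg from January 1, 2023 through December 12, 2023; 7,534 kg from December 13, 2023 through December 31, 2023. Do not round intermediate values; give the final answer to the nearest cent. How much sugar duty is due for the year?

January 1 – December 12, 2023: 32,983 kg at $0.09/kg → $2,968.47
December 13 – December 31, 2023: 7,534 kg at $0.25/kg → $1,883.50

$4,851.97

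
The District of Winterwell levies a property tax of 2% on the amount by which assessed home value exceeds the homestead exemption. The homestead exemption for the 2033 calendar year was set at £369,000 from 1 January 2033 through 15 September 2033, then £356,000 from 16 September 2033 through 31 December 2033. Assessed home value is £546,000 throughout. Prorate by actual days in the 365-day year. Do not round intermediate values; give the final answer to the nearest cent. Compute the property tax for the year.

£3,616.22

1 January – 15 September 2033: 258 days, exemption £369,000 → (£546,000 − £369,000) × 2% × 258/365 = £2,502.2466
16 September – 31 December 2033: 107 days, exemption £356,000 → (£546,000 − £356,000) × 2% × 107/365 = £1,113.9726
Total = £3,616.2192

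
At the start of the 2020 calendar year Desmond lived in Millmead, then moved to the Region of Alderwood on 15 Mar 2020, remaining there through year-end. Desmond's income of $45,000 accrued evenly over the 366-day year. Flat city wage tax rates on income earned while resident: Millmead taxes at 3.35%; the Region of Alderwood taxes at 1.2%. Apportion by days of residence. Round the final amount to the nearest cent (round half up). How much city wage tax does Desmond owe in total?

Millmead, 1 Jan – 14 Mar 2020: 74 days → $45,000 × 3.35% × 74/366 = $304.7951
The Region of Alderwood, 15 Mar – 31 Dec 2020: 292 days → $45,000 × 1.2% × 292/366 = $430.8197
Total = $735.6148

$735.61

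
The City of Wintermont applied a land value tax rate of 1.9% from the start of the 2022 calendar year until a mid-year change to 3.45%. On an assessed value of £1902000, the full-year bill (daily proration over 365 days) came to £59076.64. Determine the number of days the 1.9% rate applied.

Let d = days at the first rate; then 365 − d days at the second rate.
£1902000 × [1.9%·d + 3.45%·(365−d)] / 365 = £59076.64
Solving gives d = 81, so the new rate took effect on 23 March 2022.

81 days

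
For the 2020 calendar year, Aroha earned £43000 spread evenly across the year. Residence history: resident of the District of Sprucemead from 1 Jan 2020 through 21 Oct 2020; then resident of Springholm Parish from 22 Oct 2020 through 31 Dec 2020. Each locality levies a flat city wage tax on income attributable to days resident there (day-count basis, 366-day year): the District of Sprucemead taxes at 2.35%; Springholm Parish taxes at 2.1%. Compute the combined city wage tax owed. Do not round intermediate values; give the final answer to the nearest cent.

£989.65

The District of Sprucemead, 1 Jan – 21 Oct 2020: 295 days → £43000 × 2.35% × 295/366 = £814.4740
Springholm Parish, 22 Oct – 31 Dec 2020: 71 days → £43000 × 2.1% × 71/366 = £175.1721
Total = £989.6462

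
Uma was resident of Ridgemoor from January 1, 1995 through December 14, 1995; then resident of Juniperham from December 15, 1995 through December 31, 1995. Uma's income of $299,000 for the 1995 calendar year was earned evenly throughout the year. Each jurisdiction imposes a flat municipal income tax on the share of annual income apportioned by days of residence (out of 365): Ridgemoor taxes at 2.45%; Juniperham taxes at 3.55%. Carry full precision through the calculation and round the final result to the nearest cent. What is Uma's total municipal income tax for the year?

$7,478.69

Ridgemoor, January 1 – December 14, 1995: 348 days → $299,000 × 2.45% × 348/365 = $6,984.3123
Juniperham, December 15 – December 31, 1995: 17 days → $299,000 × 3.55% × 17/365 = $494.3740
Total = $7,478.6863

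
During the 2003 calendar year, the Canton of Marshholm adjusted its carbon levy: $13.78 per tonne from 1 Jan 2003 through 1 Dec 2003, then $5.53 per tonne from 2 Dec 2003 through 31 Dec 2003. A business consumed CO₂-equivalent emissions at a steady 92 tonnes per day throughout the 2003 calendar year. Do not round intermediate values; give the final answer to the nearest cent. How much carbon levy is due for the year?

$439,962.40

1 Jan – 1 Dec 2003: 335 days × 92 tonnes/day = 30,820 tonnes at $13.78/tonne → $424,699.60
2 Dec – 31 Dec 2003: 30 days × 92 tonnes/day = 2,760 tonnes at $5.53/tonne → $15,262.80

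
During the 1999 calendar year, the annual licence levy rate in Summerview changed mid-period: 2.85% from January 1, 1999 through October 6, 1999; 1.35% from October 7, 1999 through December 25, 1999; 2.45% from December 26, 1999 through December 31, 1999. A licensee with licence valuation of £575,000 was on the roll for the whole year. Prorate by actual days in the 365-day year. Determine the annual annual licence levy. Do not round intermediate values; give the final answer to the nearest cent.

£14,459.28

January 1 – October 6, 1999: 279 days at 2.85% → £575,000 × 2.85% × 279/365 = £12,526.3356
October 7 – December 25, 1999: 80 days at 1.35% → £575,000 × 1.35% × 80/365 = £1,701.3699
December 26 – December 31, 1999: 6 days at 2.45% → £575,000 × 2.45% × 6/365 = £231.5753
Total = £14,459.2808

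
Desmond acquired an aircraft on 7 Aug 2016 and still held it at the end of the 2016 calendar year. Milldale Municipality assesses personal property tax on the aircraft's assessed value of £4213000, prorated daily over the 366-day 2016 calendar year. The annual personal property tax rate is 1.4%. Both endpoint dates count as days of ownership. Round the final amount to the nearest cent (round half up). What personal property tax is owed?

£23689.49

Days held (7 Aug – 31 Dec 2016): 147 out of 366
Tax = £4213000 × 1.4% × 147/366 = £23689.4918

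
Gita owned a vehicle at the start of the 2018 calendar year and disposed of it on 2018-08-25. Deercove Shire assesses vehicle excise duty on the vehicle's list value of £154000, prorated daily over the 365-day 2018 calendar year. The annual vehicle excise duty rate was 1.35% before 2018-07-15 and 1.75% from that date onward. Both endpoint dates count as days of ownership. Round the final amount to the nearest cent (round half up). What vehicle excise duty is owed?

£1420.81

2018-01-01 to 2018-07-14: 195 days at 1.35% → £154000 × 1.35% × 195/365 = £1110.6986
2018-07-15 to 2018-08-25: 42 days at 1.75% → £154000 × 1.75% × 42/365 = £310.1096
Total = £1420.8082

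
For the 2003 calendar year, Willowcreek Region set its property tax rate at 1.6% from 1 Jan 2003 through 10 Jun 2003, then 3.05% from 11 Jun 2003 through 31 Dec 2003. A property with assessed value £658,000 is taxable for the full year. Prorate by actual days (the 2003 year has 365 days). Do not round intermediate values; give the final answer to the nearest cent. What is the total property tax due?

£15,860.50

1 Jan – 10 Jun 2003: 161 days at 1.6% → £658,000 × 1.6% × 161/365 = £4,643.8575
11 Jun – 31 Dec 2003: 204 days at 3.05% → £658,000 × 3.05% × 204/365 = £11,216.6466
Total = £15,860.5041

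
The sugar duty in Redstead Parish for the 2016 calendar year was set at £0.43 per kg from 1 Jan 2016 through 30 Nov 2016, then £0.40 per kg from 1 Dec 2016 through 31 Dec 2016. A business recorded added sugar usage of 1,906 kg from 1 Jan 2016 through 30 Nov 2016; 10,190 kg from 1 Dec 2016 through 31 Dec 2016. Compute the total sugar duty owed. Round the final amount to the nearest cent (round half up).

1 Jan – 30 Nov 2016: 1,906 kg at £0.43/kg → £819.58
1 Dec – 31 Dec 2016: 10,190 kg at £0.40/kg → £4076.00

£4895.58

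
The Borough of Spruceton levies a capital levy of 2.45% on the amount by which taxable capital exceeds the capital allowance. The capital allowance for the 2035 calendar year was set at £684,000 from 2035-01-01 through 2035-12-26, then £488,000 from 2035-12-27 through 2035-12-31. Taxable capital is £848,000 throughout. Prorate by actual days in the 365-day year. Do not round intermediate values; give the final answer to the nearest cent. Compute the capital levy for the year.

£4,083.78

2035-01-01 to 2035-12-26: 360 days, exemption £684,000 → (£848,000 − £684,000) × 2.45% × 360/365 = £3,962.9589
2035-12-27 to 2035-12-31: 5 days, exemption £488,000 → (£848,000 − £488,000) × 2.45% × 5/365 = £120.8219
Total = £4,083.7808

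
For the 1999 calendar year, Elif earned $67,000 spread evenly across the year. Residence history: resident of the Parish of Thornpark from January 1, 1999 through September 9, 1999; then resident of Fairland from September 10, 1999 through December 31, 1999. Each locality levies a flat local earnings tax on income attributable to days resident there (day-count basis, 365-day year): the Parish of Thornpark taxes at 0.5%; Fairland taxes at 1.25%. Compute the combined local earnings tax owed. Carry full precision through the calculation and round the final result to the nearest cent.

The Parish of Thornpark, January 1 – September 9, 1999: 252 days → $67,000 × 0.5% × 252/365 = $231.2877
Fairland, September 10 – December 31, 1999: 113 days → $67,000 × 1.25% × 113/365 = $259.2808
Total = $490.5685

$490.57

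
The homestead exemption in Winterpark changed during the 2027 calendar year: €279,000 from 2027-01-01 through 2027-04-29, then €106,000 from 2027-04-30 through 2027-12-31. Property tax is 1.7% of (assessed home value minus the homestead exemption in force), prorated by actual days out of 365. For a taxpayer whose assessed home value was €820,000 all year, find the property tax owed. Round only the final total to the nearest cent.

2027-01-01 to 2027-04-29: 119 days, exemption €279,000 → (€820,000 − €279,000) × 1.7% × 119/365 = €2,998.4740
2027-04-30 to 2027-12-31: 246 days, exemption €106,000 → (€820,000 − €106,000) × 1.7% × 246/365 = €8,180.6795
Total = €11,179.1534

€11,179.15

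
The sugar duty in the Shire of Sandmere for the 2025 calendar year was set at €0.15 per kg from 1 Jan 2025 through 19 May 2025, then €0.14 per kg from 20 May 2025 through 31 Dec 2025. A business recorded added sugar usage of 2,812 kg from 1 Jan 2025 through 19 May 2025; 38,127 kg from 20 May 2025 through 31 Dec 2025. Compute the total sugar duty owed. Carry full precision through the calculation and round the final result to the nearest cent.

1 Jan – 19 May 2025: 2,812 kg at €0.15/kg → €421.80
20 May – 31 Dec 2025: 38,127 kg at €0.14/kg → €5337.78

€5759.58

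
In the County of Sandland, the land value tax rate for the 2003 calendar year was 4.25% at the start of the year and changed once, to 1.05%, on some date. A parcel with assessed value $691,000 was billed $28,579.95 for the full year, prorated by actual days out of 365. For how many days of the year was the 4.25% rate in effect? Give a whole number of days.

352 days

Let d = days at the first rate; then 365 − d days at the second rate.
$691,000 × [4.25%·d + 1.05%·(365−d)] / 365 = $28,579.95
Solving gives d = 352, so the new rate took effect on December 19, 2003.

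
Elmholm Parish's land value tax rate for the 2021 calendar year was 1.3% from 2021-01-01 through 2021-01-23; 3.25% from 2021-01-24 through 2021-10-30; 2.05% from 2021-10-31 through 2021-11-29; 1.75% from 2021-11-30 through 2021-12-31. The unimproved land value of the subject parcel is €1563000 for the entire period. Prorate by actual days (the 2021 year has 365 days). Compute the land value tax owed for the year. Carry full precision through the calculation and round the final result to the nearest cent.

€45279.90

2021-01-01 to 2021-01-23: 23 days at 1.3% → €1563000 × 1.3% × 23/365 = €1280.3753
2021-01-24 to 2021-10-30: 280 days at 3.25% → €1563000 × 3.25% × 280/365 = €38967.9452
2021-10-31 to 2021-11-29: 30 days at 2.05% → €1563000 × 2.05% × 30/365 = €2633.5479
2021-11-30 to 2021-12-31: 32 days at 1.75% → €1563000 × 1.75% × 32/365 = €2398.0274
Total = €45279.8959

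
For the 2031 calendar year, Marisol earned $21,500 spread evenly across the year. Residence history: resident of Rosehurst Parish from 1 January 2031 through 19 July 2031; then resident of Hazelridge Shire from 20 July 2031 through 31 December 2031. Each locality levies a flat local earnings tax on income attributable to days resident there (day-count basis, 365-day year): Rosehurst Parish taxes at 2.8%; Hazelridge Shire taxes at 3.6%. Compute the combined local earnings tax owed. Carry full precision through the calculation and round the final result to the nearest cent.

Rosehurst Parish, 1 January – 19 July 2031: 200 days → $21,500 × 2.8% × 200/365 = $329.8630
Hazelridge Shire, 20 July – 31 December 2031: 165 days → $21,500 × 3.6% × 165/365 = $349.8904
Total = $679.7534

$679.75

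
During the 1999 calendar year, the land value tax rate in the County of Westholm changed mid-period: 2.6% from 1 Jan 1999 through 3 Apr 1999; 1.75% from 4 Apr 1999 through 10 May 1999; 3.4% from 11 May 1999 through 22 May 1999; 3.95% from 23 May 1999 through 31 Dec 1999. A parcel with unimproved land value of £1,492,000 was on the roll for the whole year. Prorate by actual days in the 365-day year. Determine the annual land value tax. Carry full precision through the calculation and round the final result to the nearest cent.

£50,204.78

1 Jan – 3 Apr 1999: 93 days at 2.6% → £1,492,000 × 2.6% × 93/365 = £9,883.9890
4 Apr – 10 May 1999: 37 days at 1.75% → £1,492,000 × 1.75% × 37/365 = £2,646.7671
11 May – 22 May 1999: 12 days at 3.4% → £1,492,000 × 3.4% × 12/365 = £1,667.7699
23 May – 31 Dec 1999: 223 days at 3.95% → £1,492,000 × 3.95% × 223/365 = £36,006.2521
Total = £50,204.7781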